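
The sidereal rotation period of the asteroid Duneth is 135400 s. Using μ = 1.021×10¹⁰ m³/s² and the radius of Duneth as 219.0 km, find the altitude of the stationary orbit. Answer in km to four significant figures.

h_sync ≈ 1461 km

A synchronous orbit has period T, so by Kepler's third law a = (μT²/4π²)^(1/3).
μT²/4π² = 1.021×10¹⁰ × (1.354×10⁵)² / 39.48 = 4.741×10¹⁸ m³.
a = 1.680×10⁶ m = 1680.0 km.
Altitude h = a − R = 1680.0 − 219.0 = 1461.0 km.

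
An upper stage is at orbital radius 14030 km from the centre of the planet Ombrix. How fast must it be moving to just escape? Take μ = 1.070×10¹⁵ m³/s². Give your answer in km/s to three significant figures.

v_esc ≈ 12.4 km/s

r = 14030 km = 1.403×10⁷ m.
Escape speed v_esc = √(2μ/r) = √(2 × 1.070×10¹⁵ / 1.403×10⁷) = √(1.525×10⁸) = 12350 m/s.
= 12.35 km/s.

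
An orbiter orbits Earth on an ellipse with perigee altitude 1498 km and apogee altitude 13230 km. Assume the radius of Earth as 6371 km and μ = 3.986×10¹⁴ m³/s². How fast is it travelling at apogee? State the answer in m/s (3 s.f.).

r_p = 6371 + 1498 = 7869.0 km = 7.8690×10⁶ m.
r_a = 6371 + 13230 = 19601 km = 1.9601×10⁷ m.
Semi-major axis a = (r_p + r_a)/2 = 13735 km = 1.374×10⁷ m.
Vis-viva: v² = μ(2/r − 1/a) = 3.986×10¹⁴ × (1.020×10⁻⁷ − 7.281×10⁻⁸) = 1.165×10⁷ m²/s².
v = 3413 m/s.

v ≈ 3410 m/s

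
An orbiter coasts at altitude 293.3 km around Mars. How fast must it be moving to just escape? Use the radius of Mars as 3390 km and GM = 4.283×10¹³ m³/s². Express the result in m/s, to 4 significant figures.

v_esc ≈ 4822 m/s

r = 3390 + 293.3 = 3683.3 km = 3.6833×10⁶ m.
Escape speed v_esc = √(2μ/r) = √(2 × 4.283×10¹³ / 3.683×10⁶) = √(2.326×10⁷) = 4822 m/s.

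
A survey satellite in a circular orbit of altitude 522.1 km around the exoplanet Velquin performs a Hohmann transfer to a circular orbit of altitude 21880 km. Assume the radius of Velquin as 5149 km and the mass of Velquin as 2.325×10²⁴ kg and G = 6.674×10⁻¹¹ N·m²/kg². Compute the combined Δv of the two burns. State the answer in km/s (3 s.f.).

μ = GM = 6.674×10⁻¹¹ × 2.325×10²⁴ = 1.552×10¹⁴ m³/s².
r₁ = 5149 + 522.1 = 5671.1 km = 5.6711×10⁶ m.
r₂ = 5149 + 21880 = 27029 km = 2.7029×10⁷ m.
Transfer ellipse a_t = (r₁ + r₂)/2 = 1.635×10⁷ m.
At r₁: circular v_c1 = √(μ/r₁) = 5231 m/s; transfer-periapsis v_p = √[μ(2/r₁ − 1/a_t)] = 6726 m/s.
Δv₁ = v_p − v_c1 = 1495 m/s.
At r₂: circular v_c2 = √(μ/r₂) = 2396 m/s; transfer-apoapsis v_a = √[μ(2/r₂ − 1/a_t)] = 1411 m/s.
Δv₂ = v_c2 − v_a = 984.9 m/s.
Total Δv = Δv₁ + Δv₂ = 2480 m/s = 2.480 km/s.

Δv_total ≈ 2.48 km/s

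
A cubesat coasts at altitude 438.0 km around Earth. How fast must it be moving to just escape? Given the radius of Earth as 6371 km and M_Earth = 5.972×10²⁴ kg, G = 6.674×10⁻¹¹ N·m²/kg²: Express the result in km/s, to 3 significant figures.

v_esc ≈ 10.8 km/s

μ = GM = 6.674×10⁻¹¹ × 5.972×10²⁴ = 3.986×10¹⁴ m³/s².
r = 6371 + 438.0 = 6809.0 km = 6.8090×10⁶ m.
Escape speed v_esc = √(2μ/r) = √(2 × 3.986×10¹⁴ / 6.809×10⁶) = √(1.171×10⁸) = 10820 m/s.
= 10.82 km/s.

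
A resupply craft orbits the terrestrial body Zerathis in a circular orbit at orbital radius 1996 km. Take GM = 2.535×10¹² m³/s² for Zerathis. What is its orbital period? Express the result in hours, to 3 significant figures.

T ≈ 3.09 hours

r = 1996 km = 1.996×10⁶ m.
Kepler's third law: T = 2π√(r³/μ) = 2π√((1.996×10⁶)³ / 2.535×10¹²).
r³/μ = 3.137×10⁶ s², so T = 2π × 1.771×10³ = 1.113×10⁴ s.
Converting: 1.113×10⁴ s ÷ 3600 = 3.091 hours.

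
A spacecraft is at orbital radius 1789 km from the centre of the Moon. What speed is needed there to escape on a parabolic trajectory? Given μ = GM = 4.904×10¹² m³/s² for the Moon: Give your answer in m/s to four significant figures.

r = 1789 km = 1.789×10⁶ m.
Escape speed v_esc = √(2μ/r) = √(2 × 4.904×10¹² / 1.789×10⁶) = √(5.482×10⁶) = 2341 m/s.

v_esc ≈ 2341 m/s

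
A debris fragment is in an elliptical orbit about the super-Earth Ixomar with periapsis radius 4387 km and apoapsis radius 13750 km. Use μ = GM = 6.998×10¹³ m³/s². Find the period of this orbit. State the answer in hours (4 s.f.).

T ≈ 5.698 hours

Semi-major axis a = (r_p + r_a)/2 = (4387.0 + 13750)/2 = 9068.5 km = 9.068×10⁶ m.
By Kepler's third law T = 2π√(a³/μ) = 2π × 3.264×10³ = 2.051×10⁴ s.
= 5.698 hours.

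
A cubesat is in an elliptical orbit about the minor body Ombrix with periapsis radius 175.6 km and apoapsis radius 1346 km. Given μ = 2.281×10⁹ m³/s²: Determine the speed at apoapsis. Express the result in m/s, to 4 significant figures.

Semi-major axis a = (r_p + r_a)/2 = 760.80 km = 7.608×10⁵ m.
Vis-viva: v² = μ(2/r − 1/a) = 2.281×10⁹ × (1.486×10⁻⁶ − 1.314×10⁻⁶) = 3.911×10² m²/s².
v = 19.78 m/s.

v ≈ 19.78 m/s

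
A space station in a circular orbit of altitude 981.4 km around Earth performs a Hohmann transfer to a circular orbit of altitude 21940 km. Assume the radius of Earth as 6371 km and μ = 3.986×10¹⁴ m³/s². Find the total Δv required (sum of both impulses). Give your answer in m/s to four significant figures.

Δv_total ≈ 3257 m/s

r₁ = 6371 + 981.4 = 7352.4 km = 7.3524×10⁶ m.
r₂ = 6371 + 21940 = 28311 km = 2.8311×10⁷ m.
Transfer ellipse a_t = (r₁ + r₂)/2 = 1.783×10⁷ m.
At r₁: circular v_c1 = √(μ/r₁) = 7363 m/s; transfer-perigee v_p = √[μ(2/r₁ − 1/a_t)] = 9278 m/s.
Δv₁ = v_p − v_c1 = 1915 m/s.
At r₂: circular v_c2 = √(μ/r₂) = 3752 m/s; transfer-apogee v_a = √[μ(2/r₂ − 1/a_t)] = 2409 m/s.
Δv₂ = v_c2 − v_a = 1343 m/s.
Total Δv = Δv₁ + Δv₂ = 3257 m/s.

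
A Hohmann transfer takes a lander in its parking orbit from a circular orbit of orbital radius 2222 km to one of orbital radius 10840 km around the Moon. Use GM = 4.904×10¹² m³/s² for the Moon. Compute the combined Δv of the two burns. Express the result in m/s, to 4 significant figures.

r₁ = 2222 km = 2.222×10⁶ m.
r₂ = 10840 km = 1.084×10⁷ m.
Transfer ellipse a_t = (r₁ + r₂)/2 = 6.531×10⁶ m.
At r₁: circular v_c1 = √(μ/r₁) = 1486 m/s; transfer-perilune v_p = √[μ(2/r₁ − 1/a_t)] = 1914 m/s.
Δv₁ = v_p − v_c1 = 428.3 m/s.
At r₂: circular v_c2 = √(μ/r₂) = 672.6 m/s; transfer-apolune v_a = √[μ(2/r₂ − 1/a_t)] = 392.3 m/s.
Δv₂ = v_c2 − v_a = 280.3 m/s.
Total Δv = Δv₁ + Δv₂ = 708.6 m/s.

Δv_total ≈ 708.6 m/s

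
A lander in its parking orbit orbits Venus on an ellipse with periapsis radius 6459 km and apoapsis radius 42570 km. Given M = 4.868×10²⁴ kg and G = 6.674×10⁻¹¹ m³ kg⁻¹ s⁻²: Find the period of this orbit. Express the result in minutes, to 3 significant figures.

μ = GM = 6.674×10⁻¹¹ × 4.868×10²⁴ = 3.249×10¹⁴ m³/s².
Semi-major axis a = (r_p + r_a)/2 = (6459.0 + 42570)/2 = 24514 km = 2.451×10⁷ m.
By Kepler's third law T = 2π√(a³/μ) = 2π × 6.734×10³ = 4.231×10⁴ s.
= 705.2 minutes.

T ≈ 705 minutes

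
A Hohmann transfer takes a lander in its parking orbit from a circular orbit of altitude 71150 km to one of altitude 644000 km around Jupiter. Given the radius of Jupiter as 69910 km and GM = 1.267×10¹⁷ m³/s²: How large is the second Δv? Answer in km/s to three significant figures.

Δv ≈ 5.67 km/s

r₁ = 69910 + 71150 = 141060 km = 1.4106×10⁸ m.
r₂ = 69910 + 644000 = 713910 km = 7.1391×10⁸ m.
Transfer ellipse a_t = (r₁ + r₂)/2 = 4.275×10⁸ m.
At r₁: circular v_c1 = √(μ/r₁) = 29970 m/s; transfer-perijove v_p = √[μ(2/r₁ − 1/a_t)] = 38730 m/s.
At r₂: circular v_c2 = √(μ/r₂) = 13320 m/s; transfer-apojove v_a = √[μ(2/r₂ − 1/a_t)] = 7653 m/s.
Δv₂ = v_c2 − v_a = 5669 m/s.
= 5.669 km/s.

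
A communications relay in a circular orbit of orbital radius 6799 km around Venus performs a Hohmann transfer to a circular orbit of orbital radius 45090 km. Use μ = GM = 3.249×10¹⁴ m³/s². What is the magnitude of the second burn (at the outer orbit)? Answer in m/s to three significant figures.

r₁ = 6799 km = 6.799×10⁶ m.
r₂ = 45090 km = 4.509×10⁷ m.
Transfer ellipse a_t = (r₁ + r₂)/2 = 2.594×10⁷ m.
At r₁: circular v_c1 = √(μ/r₁) = 6913 m/s; transfer-periapsis v_p = √[μ(2/r₁ − 1/a_t)] = 9113 m/s.
At r₂: circular v_c2 = √(μ/r₂) = 2684 m/s; transfer-apoapsis v_a = √[μ(2/r₂ − 1/a_t)] = 1374 m/s.
Δv₂ = v_c2 − v_a = 1310 m/s.

Δv ≈ 1310 m/s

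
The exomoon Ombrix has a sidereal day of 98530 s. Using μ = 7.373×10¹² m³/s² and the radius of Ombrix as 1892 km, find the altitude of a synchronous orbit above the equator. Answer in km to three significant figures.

h_sync ≈ 10300 km

A synchronous orbit has period T, so by Kepler's third law a = (μT²/4π²)^(1/3).
μT²/4π² = 7.373×10¹² × (9.853×10⁴)² / 39.48 = 1.813×10²¹ m³.
a = 1.219×10⁷ m = 12194 km.
Altitude h = a − R = 12194 − 1892 = 10302 km.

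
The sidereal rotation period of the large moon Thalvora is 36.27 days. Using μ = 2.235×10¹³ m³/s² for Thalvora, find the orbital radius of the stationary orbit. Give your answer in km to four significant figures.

r_sync ≈ 1.772×10⁵ km

T = 36.27 days = 3.134×10⁶ s.
A synchronous orbit has period T, so by Kepler's third law a = (μT²/4π²)^(1/3).
μT²/4π² = 2.235×10¹³ × (3.134×10⁶)² / 39.48 = 5.560×10²⁴ m³.
a = 1.772×10⁸ m = 1.7715×10⁵ km.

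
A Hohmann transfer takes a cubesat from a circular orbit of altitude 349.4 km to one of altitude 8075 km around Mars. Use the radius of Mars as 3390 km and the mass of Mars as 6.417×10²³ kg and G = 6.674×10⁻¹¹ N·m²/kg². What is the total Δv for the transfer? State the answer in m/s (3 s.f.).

Δv_total ≈ 1350 m/s

μ = GM = 6.674×10⁻¹¹ × 6.417×10²³ = 4.283×10¹³ m³/s².
r₁ = 3390 + 349.4 = 3739.4 km = 3.7394×10⁶ m.
r₂ = 3390 + 8075 = 11465 km = 1.1465×10⁷ m.
Transfer ellipse a_t = (r₁ + r₂)/2 = 7.602×10⁶ m.
At r₁: circular v_c1 = √(μ/r₁) = 3384 m/s; transfer-periapsis v_p = √[μ(2/r₁ − 1/a_t)] = 4156 m/s.
Δv₁ = v_p − v_c1 = 771.8 m/s.
At r₂: circular v_c2 = √(μ/r₂) = 1933 m/s; transfer-apoapsis v_a = √[μ(2/r₂ − 1/a_t)] = 1356 m/s.
Δv₂ = v_c2 − v_a = 577.2 m/s.
Total Δv = Δv₁ + Δv₂ = 1349 m/s.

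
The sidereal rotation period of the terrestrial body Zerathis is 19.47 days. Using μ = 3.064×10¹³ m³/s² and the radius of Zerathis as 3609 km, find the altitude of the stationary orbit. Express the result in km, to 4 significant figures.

h_sync ≈ 1.264×10⁵ km

T = 19.47 days = 1.682×10⁶ s.
A synchronous orbit has period T, so by Kepler's third law a = (μT²/4π²)^(1/3).
μT²/4π² = 3.064×10¹³ × (1.682×10⁶)² / 39.48 = 2.196×10²⁴ m³.
a = 1.300×10⁸ m = 1.2999×10⁵ km.
Altitude h = a − R = 1.2999×10⁵ − 3609 = 1.2638×10⁵ km.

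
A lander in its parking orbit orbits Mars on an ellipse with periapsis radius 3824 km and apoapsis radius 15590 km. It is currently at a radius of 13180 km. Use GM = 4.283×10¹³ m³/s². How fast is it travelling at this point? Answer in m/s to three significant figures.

Semi-major axis a = (r_p + r_a)/2 = 9707.0 km = 9.707×10⁶ m.
Vis-viva: v² = μ(2/r − 1/a) = 4.283×10¹³ × (1.517×10⁻⁷ − 1.030×10⁻⁷) = 2.087×10⁶ m²/s².
v = 1445 m/s.

v ≈ 1440 m/s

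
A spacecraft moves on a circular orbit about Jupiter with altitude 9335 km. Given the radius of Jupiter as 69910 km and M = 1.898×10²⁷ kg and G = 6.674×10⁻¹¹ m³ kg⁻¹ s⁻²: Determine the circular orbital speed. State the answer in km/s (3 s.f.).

v ≈ 40.0 km/s

μ = GM = 6.674×10⁻¹¹ × 1.898×10²⁷ = 1.267×10¹⁷ m³/s².
r = 69910 + 9335 = 79245 km = 7.9245×10⁷ m.
For a circular orbit v = √(μ/r) = √(1.267×10¹⁷ / 7.924×10⁷) = √(1.598×10⁹) = 39980 m/s.
That is 39.98 km/s.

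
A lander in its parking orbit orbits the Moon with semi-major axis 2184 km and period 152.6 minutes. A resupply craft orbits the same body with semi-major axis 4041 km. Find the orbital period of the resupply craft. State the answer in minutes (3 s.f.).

Kepler's third law: T² ∝ a³, so T₂ = T₁ (a₂/a₁)^(3/2).
a₂/a₁ = 1.850, (a₂/a₁)^(3/2) = 2.517.
T₂ = 152.6 × 2.517 = 384.1 minutes.

T₂ ≈ 384 minutes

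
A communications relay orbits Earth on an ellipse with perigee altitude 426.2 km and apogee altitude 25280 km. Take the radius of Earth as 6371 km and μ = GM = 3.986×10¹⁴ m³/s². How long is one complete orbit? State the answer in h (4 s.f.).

T ≈ 7.368 h

r_p = 6371 + 426.2 = 6797.2 km = 6.7972×10⁶ m.
r_a = 6371 + 25280 = 31651 km = 3.1651×10⁷ m.
Semi-major axis a = (r_p + r_a)/2 = (6797.2 + 31651)/2 = 19224 km = 1.922×10⁷ m.
By Kepler's third law T = 2π√(a³/μ) = 2π × 4.222×10³ = 2.653×10⁴ s.
= 7.368 h.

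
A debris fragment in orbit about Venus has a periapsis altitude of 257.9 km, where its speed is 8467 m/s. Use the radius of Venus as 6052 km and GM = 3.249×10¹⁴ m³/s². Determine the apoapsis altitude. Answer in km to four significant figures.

apoapsis altitude ≈ 8404 km

r_p = 6052 + 257.9 = 6309.9 km = 6.310×10⁶ m.
Specific energy ε = v²/2 − μ/r = -1.565×10⁷ J/kg, so a = −μ/(2ε) = 1.038×10⁷ m.
The apsides satisfy r_p + r_a = 2a, so the apoapsis radius is 2a − r_p = 1.446×10⁷ m = 14456 km.
Apoapsis altitude = 14456 − 6052 = 8404.5 km.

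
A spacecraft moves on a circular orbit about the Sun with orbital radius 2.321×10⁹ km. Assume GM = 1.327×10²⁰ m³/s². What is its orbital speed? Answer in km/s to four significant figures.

v ≈ 7.561 km/s

r = 2.321×10⁹ km = 2.321×10¹² m.
For a circular orbit v = √(μ/r) = √(1.327×10²⁰ / 2.321×10¹²) = √(5.717×10⁷) = 7561 m/s.
That is 7.561 km/s.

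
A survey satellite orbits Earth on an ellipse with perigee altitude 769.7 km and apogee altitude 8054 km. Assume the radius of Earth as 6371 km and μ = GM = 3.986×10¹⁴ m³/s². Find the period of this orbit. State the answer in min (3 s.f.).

T ≈ 186 min

r_p = 6371 + 769.7 = 7140.7 km = 7.1407×10⁶ m.
r_a = 6371 + 8054 = 14425 km = 1.4425×10⁷ m.
Semi-major axis a = (r_p + r_a)/2 = (7140.7 + 14425)/2 = 10783 km = 1.078×10⁷ m.
By Kepler's third law T = 2π√(a³/μ) = 2π × 1.774×10³ = 1.114×10⁴ s.
= 185.7 min.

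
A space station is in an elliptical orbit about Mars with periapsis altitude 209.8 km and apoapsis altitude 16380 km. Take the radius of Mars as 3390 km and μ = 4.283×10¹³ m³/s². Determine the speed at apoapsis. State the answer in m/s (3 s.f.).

r_p = 3390 + 209.8 = 3599.8 km = 3.5998×10⁶ m.
r_a = 3390 + 16380 = 19770 km = 1.9770×10⁷ m.
Semi-major axis a = (r_p + r_a)/2 = 11685 km = 1.168×10⁷ m.
Vis-viva: v² = μ(2/r − 1/a) = 4.283×10¹³ × (1.012×10⁻⁷ − 8.558×10⁻⁸) = 6.674×10⁵ m²/s².
v = 817.0 m/s.

v ≈ 817 m/s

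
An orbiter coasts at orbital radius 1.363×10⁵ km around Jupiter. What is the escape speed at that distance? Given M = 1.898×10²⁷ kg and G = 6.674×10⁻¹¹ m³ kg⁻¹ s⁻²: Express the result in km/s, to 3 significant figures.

μ = GM = 6.674×10⁻¹¹ × 1.898×10²⁷ = 1.267×10¹⁷ m³/s².
r = 1.363×10⁵ km = 1.363×10⁸ m.
Escape speed v_esc = √(2μ/r) = √(2 × 1.267×10¹⁷ / 1.363×10⁸) = √(1.859×10⁹) = 43110 m/s.
= 43.11 km/s.

v_esc ≈ 43.1 km/s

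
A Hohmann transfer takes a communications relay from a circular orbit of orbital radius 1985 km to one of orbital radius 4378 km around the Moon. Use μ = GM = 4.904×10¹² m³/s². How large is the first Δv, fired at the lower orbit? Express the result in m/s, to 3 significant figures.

r₁ = 1985 km = 1.985×10⁶ m.
r₂ = 4378 km = 4.378×10⁶ m.
Transfer ellipse a_t = (r₁ + r₂)/2 = 3.182×10⁶ m.
At r₁: circular v_c1 = √(μ/r₁) = 1572 m/s; transfer-perilune v_p = √[μ(2/r₁ − 1/a_t)] = 1844 m/s.
Δv₁ = v_p − v_c1 = 272.0 m/s.

Δv ≈ 272 m/s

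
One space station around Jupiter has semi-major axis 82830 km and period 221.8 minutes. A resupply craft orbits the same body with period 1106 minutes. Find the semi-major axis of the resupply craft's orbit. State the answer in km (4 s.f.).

a₂ ≈ 2.418×10⁵ km

Kepler's third law: a³ ∝ T², so a₂ = a₁ (T₂/T₁)^(2/3).
T₂/T₁ = 4.986, (T₂/T₁)^(2/3) = 2.919.
a₂ = 82830 × 2.919 = 2.418×10⁵ km.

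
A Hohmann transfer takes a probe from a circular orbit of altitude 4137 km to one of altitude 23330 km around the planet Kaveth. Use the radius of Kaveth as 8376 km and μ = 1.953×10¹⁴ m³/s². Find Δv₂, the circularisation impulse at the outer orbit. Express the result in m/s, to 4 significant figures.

r₁ = 8376 + 4137 = 12513 km = 1.2513×10⁷ m.
r₂ = 8376 + 23330 = 31706 km = 3.1706×10⁷ m.
Transfer ellipse a_t = (r₁ + r₂)/2 = 2.211×10⁷ m.
At r₁: circular v_c1 = √(μ/r₁) = 3951 m/s; transfer-periapsis v_p = √[μ(2/r₁ − 1/a_t)] = 4731 m/s.
At r₂: circular v_c2 = √(μ/r₂) = 2482 m/s; transfer-apoapsis v_a = √[μ(2/r₂ − 1/a_t)] = 1867 m/s.
Δv₂ = v_c2 − v_a = 614.8 m/s.

Δv ≈ 614.8 m/s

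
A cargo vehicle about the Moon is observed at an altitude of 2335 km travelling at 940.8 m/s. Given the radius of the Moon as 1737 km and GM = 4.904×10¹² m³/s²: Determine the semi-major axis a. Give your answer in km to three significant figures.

r = 1737 + 2335 = 4072.0 km = 4.072×10⁶ m.
Specific orbital energy ε = v²/2 − μ/r = (940.8)²/2 − 4.904×10¹²/4.072×10⁶ = -7.618×10⁵ J/kg.
Since ε = −μ/(2a), a = −μ/(2ε) = 3.219×10⁶ m = 3218.8 km.

a ≈ 3220 km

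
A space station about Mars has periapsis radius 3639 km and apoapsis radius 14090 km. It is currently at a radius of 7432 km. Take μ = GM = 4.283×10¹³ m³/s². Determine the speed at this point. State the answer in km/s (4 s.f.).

Semi-major axis a = (r_p + r_a)/2 = 8864.5 km = 8.864×10⁶ m.
Vis-viva: v² = μ(2/r − 1/a) = 4.283×10¹³ × (2.691×10⁻⁷ − 1.128×10⁻⁷) = 6.694×10⁶ m²/s².
v = 2587 m/s = 2.587 km/s.

v ≈ 2.587 km/s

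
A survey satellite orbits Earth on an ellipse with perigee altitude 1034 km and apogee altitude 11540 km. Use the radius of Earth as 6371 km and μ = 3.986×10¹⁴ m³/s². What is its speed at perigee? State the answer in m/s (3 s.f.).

r_p = 6371 + 1034 = 7405.0 km = 7.4050×10⁶ m.
r_a = 6371 + 11540 = 17911 km = 1.7911×10⁷ m.
Semi-major axis a = (r_p + r_a)/2 = 12658 km = 1.266×10⁷ m.
Vis-viva: v² = μ(2/r − 1/a) = 3.986×10¹⁴ × (2.701×10⁻⁷ − 7.900×10⁻⁸) = 7.617×10⁷ m²/s².
v = 8727 m/s.

v ≈ 8730 m/s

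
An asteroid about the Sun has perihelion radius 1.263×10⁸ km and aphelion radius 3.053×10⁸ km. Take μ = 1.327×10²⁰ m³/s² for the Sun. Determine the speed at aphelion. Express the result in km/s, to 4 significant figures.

Semi-major axis a = (r_p + r_a)/2 = 2.1580×10⁸ km = 2.158×10¹¹ m.
Vis-viva: v² = μ(2/r − 1/a) = 1.327×10²⁰ × (6.551×10⁻¹² − 4.634×10⁻¹²) = 2.544×10⁸ m²/s².
v = 15950 m/s = 15.95 km/s.

v ≈ 15.95 km/s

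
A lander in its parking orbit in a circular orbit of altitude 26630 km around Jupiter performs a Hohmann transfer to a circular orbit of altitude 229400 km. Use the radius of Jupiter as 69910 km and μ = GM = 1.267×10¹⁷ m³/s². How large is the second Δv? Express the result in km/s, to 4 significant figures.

Δv ≈ 6.205 km/s

r₁ = 69910 + 26630 = 96540 km = 9.6540×10⁷ m.
r₂ = 69910 + 229400 = 299310 km = 2.9931×10⁸ m.
Transfer ellipse a_t = (r₁ + r₂)/2 = 1.979×10⁸ m.
At r₁: circular v_c1 = √(μ/r₁) = 36230 m/s; transfer-perijove v_p = √[μ(2/r₁ − 1/a_t)] = 44550 m/s.
At r₂: circular v_c2 = √(μ/r₂) = 20570 m/s; transfer-apojove v_a = √[μ(2/r₂ − 1/a_t)] = 14370 m/s.
Δv₂ = v_c2 − v_a = 6205 m/s.
= 6.205 km/s.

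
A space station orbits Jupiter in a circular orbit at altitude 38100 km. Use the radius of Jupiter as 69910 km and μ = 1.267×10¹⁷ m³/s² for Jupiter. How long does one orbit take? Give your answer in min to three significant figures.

T ≈ 330 min

r = 69910 + 38100 = 108010 km = 1.0801×10⁸ m.
Kepler's third law: T = 2π√(r³/μ) = 2π√((1.080×10⁸)³ / 1.267×10¹⁷).
r³/μ = 9.945×10⁶ s², so T = 2π × 3.154×10³ = 1.981×10⁴ s.
Converting: 1.981×10⁴ s ÷ 60.00 = 330.2 min.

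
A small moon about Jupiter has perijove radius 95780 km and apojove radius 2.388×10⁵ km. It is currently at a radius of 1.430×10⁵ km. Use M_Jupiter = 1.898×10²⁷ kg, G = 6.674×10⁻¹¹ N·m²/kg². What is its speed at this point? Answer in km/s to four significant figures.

v ≈ 31.85 km/s

μ = GM = 6.674×10⁻¹¹ × 1.898×10²⁷ = 1.267×10¹⁷ m³/s².
Semi-major axis a = (r_p + r_a)/2 = 1.6729×10⁵ km = 1.673×10⁸ m.
Vis-viva: v² = μ(2/r − 1/a) = 1.267×10¹⁷ × (1.399×10⁻⁸ − 5.978×10⁻⁹) = 1.014×10⁹ m²/s².
v = 31850 m/s = 31.85 km/s.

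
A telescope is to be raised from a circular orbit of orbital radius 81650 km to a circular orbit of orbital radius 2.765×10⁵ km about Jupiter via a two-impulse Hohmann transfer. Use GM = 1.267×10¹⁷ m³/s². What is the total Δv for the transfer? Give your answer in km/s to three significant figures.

Δv_total ≈ 16.5 km/s

r₁ = 81650 km = 8.165×10⁷ m.
r₂ = 2.765×10⁵ km = 2.765×10⁸ m.
Transfer ellipse a_t = (r₁ + r₂)/2 = 1.791×10⁸ m.
At r₁: circular v_c1 = √(μ/r₁) = 39390 m/s; transfer-perijove v_p = √[μ(2/r₁ − 1/a_t)] = 48950 m/s.
Δv₁ = v_p − v_c1 = 9556 m/s.
At r₂: circular v_c2 = √(μ/r₂) = 21410 m/s; transfer-apojove v_a = √[μ(2/r₂ − 1/a_t)] = 14450 m/s.
Δv₂ = v_c2 − v_a = 6952 m/s.
Total Δv = Δv₁ + Δv₂ = 16510 m/s = 16.51 km/s.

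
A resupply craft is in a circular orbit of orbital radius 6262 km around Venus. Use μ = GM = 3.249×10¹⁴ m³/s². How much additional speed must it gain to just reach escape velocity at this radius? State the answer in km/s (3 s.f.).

Δv ≈ 2.98 km/s

r = 6262 km = 6.262×10⁶ m.
Circular speed v_c = √(μ/r) = 7203 m/s.
Escape speed v_esc = √(2μ/r) = √2 × v_c = 10190 m/s.
Δv = v_esc − v_c = 2984 m/s = 2.984 km/s.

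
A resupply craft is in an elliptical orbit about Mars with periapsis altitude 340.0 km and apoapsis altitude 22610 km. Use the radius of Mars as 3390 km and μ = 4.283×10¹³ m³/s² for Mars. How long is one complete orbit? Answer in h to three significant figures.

r_p = 3390 + 340.0 = 3730.0 km = 3.7300×10⁶ m.
r_a = 3390 + 22610 = 26000 km = 2.6000×10⁷ m.
Semi-major axis a = (r_p + r_a)/2 = (3730.0 + 26000)/2 = 14865 km = 1.486×10⁷ m.
By Kepler's third law T = 2π√(a³/μ) = 2π × 8.757×10³ = 5.502×10⁴ s.
= 15.28 h.

T ≈ 15.3 h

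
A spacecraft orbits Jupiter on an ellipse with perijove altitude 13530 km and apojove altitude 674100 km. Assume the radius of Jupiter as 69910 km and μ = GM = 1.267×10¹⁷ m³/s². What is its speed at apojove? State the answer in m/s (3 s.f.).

r_p = 69910 + 13530 = 83440 km = 8.3440×10⁷ m.
r_a = 69910 + 674100 = 744010 km = 7.4401×10⁸ m.
Semi-major axis a = (r_p + r_a)/2 = 4.1372×10⁵ km = 4.137×10⁸ m.
Vis-viva: v² = μ(2/r − 1/a) = 1.267×10¹⁷ × (2.688×10⁻⁹ − 2.417×10⁻⁹) = 3.434×10⁷ m²/s².
v = 5860 m/s.

v ≈ 5860 m/s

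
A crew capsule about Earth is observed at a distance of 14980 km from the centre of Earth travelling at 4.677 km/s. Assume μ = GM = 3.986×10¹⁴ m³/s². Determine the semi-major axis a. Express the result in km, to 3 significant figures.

a ≈ 12700 km

r = 1.498×10⁷ m.
Vis-viva rearranged: 1/a = 2/r − v²/μ = 1.335×10⁻⁷ − 5.488×10⁻⁸ = 7.863×10⁻⁸ m⁻¹.
a = 1.272×10⁷ m = 12717 km.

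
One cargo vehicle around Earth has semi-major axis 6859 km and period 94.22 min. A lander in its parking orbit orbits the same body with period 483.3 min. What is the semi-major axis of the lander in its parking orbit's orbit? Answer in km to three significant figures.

Kepler's third law: a³ ∝ T², so a₂ = a₁ (T₂/T₁)^(2/3).
T₂/T₁ = 5.129, (T₂/T₁)^(2/3) = 2.974.
a₂ = 6859 × 2.974 = 20400 km.

a₂ ≈ 20400 km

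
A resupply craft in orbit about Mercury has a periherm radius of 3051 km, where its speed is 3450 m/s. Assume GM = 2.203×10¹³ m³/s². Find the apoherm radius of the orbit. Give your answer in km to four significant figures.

r_p = 3.051×10⁶ m.
Specific energy ε = v²/2 − μ/r = -1.269×10⁶ J/kg, so a = −μ/(2ε) = 8.678×10⁶ m.
The apsides satisfy r_p + r_a = 2a, so the apoherm radius is 2a − r_p = 1.430×10⁷ m = 14305 km.

apoherm radius ≈ 14300 km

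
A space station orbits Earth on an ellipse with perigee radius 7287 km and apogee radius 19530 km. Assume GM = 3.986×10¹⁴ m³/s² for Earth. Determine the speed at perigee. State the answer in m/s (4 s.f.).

Semi-major axis a = (r_p + r_a)/2 = 13408 km = 1.341×10⁷ m.
Vis-viva: v² = μ(2/r − 1/a) = 3.986×10¹⁴ × (2.745×10⁻⁷ − 7.458×10⁻⁸) = 7.967×10⁷ m²/s².
v = 8926 m/s.

v ≈ 8926 m/s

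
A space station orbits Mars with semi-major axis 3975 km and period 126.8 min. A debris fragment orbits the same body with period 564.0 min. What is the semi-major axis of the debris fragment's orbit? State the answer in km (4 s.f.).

a₂ ≈ 10750 km

Kepler's third law: a³ ∝ T², so a₂ = a₁ (T₂/T₁)^(2/3).
T₂/T₁ = 4.448, (T₂/T₁)^(2/3) = 2.705.
a₂ = 3975 × 2.705 = 10750 km.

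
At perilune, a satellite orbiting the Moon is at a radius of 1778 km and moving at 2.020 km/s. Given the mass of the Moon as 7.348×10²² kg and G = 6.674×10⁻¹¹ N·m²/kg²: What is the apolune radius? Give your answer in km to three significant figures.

μ = GM = 6.674×10⁻¹¹ × 7.348×10²² = 4.904×10¹² m³/s².
r_p = 1.778×10⁶ m.
Specific energy ε = v²/2 − μ/r = -7.180×10⁵ J/kg, so a = −μ/(2ε) = 3.415×10⁶ m.
The apsides satisfy r_p + r_a = 2a, so the apolune radius is 2a − r_p = 5.052×10⁶ m = 5052.3 km.

apolune radius ≈ 5050 km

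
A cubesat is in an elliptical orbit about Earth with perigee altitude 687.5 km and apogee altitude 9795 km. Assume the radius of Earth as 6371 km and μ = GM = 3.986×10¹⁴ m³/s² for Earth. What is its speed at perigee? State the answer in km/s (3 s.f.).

r_p = 6371 + 687.5 = 7058.5 km = 7.0585×10⁶ m.
r_a = 6371 + 9795 = 16166 km = 1.6166×10⁷ m.
Semi-major axis a = (r_p + r_a)/2 = 11612 km = 1.161×10⁷ m.
Vis-viva: v² = μ(2/r − 1/a) = 3.986×10¹⁴ × (2.833×10⁻⁷ − 8.612×10⁻⁸) = 7.862×10⁷ m²/s².
v = 8867 m/s = 8.867 km/s.

v ≈ 8.87 km/s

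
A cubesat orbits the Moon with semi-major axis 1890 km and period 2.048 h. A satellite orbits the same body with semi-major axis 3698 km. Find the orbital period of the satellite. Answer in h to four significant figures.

T₂ ≈ 5.605 h

Kepler's third law: T² ∝ a³, so T₂ = T₁ (a₂/a₁)^(3/2).
a₂/a₁ = 1.957, (a₂/a₁)^(3/2) = 2.737.
T₂ = 2.048 × 2.737 = 5.605 h.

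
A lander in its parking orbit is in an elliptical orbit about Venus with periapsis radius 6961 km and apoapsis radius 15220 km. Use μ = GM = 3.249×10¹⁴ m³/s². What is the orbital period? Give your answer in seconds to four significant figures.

Semi-major axis a = (r_p + r_a)/2 = (6961.0 + 15220)/2 = 11090 km = 1.109×10⁷ m.
By Kepler's third law T = 2π√(a³/μ) = 2π × 2.049×10³ = 1.287×10⁴ s.

T ≈ 12870 seconds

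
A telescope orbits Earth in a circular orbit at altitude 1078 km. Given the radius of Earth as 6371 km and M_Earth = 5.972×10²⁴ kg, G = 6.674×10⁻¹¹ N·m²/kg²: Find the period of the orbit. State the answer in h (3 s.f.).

μ = GM = 6.674×10⁻¹¹ × 5.972×10²⁴ = 3.986×10¹⁴ m³/s².
r = 6371 + 1078 = 7449.0 km = 7.4490×10⁶ m.
Kepler's third law: T = 2π√(r³/μ) = 2π√((7.449×10⁶)³ / 3.986×10¹⁴).
r³/μ = 1.037×10⁶ s², so T = 2π × 1.018×10³ = 6.398×10³ s.
Converting: 6.398×10³ s ÷ 3600 = 1.777 h.

T ≈ 1.78 h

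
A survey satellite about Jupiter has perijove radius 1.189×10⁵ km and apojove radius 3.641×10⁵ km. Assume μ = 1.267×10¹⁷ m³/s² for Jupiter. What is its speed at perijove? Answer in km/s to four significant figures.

Semi-major axis a = (r_p + r_a)/2 = 2.4150×10⁵ km = 2.415×10⁸ m.
Vis-viva: v² = μ(2/r − 1/a) = 1.267×10¹⁷ × (1.682×10⁻⁸ − 4.141×10⁻⁹) = 1.607×10⁹ m²/s².
v = 40080 m/s = 40.08 km/s.

v ≈ 40.08 km/s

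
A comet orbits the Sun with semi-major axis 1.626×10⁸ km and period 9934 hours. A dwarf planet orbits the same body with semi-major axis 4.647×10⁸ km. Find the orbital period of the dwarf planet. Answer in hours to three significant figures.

T₂ ≈ 48000 hours

Kepler's third law: T² ∝ a³, so T₂ = T₁ (a₂/a₁)^(3/2).
a₂/a₁ = 2.858, (a₂/a₁)^(3/2) = 4.831.
T₂ = 9934 × 4.831 = 48000 hours.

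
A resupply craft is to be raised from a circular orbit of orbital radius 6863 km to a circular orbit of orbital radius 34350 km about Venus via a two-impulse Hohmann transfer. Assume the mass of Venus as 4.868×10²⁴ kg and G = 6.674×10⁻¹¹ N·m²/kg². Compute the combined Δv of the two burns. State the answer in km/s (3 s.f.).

μ = GM = 6.674×10⁻¹¹ × 4.868×10²⁴ = 3.249×10¹⁴ m³/s².
r₁ = 6863 km = 6.863×10⁶ m.
r₂ = 34350 km = 3.435×10⁷ m.
Transfer ellipse a_t = (r₁ + r₂)/2 = 2.061×10⁷ m.
At r₁: circular v_c1 = √(μ/r₁) = 6880 m/s; transfer-periapsis v_p = √[μ(2/r₁ − 1/a_t)] = 8883 m/s.
Δv₁ = v_p − v_c1 = 2003 m/s.
At r₂: circular v_c2 = √(μ/r₂) = 3075 m/s; transfer-apoapsis v_a = √[μ(2/r₂ − 1/a_t)] = 1775 m/s.
Δv₂ = v_c2 − v_a = 1301 m/s.
Total Δv = Δv₁ + Δv₂ = 3303 m/s = 3.303 km/s.

Δv_total ≈ 3.30 km/s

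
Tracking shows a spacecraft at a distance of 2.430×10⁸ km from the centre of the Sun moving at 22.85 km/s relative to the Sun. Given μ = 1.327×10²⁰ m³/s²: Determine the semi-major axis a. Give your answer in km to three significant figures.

a ≈ 2.33×10⁸ km

r = 2.430×10¹¹ m.
Specific orbital energy ε = v²/2 − μ/r = (22850)²/2 − 1.327×10²⁰/2.430×10¹¹ = -2.850×10⁸ J/kg.
Since ε = −μ/(2a), a = −μ/(2ε) = 2.328×10¹¹ m = 2.3278×10⁸ km.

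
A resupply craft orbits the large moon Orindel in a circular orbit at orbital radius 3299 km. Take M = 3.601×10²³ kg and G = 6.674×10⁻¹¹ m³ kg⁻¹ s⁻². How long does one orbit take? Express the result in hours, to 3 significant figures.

T ≈ 2.13 hours

μ = GM = 6.674×10⁻¹¹ × 3.601×10²³ = 2.403×10¹³ m³/s².
r = 3299 km = 3.299×10⁶ m.
Kepler's third law: T = 2π√(r³/μ) = 2π√((3.299×10⁶)³ / 2.403×10¹³).
r³/μ = 1.494×10⁶ s², so T = 2π × 1.222×10³ = 7.680×10³ s.
Converting: 7.680×10³ s ÷ 3600 = 2.133 hours.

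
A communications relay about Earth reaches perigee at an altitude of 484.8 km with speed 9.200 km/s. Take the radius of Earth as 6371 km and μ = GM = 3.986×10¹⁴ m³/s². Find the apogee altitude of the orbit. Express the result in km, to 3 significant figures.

apogee altitude ≈ 12000 km

r_p = 6371 + 484.8 = 6855.8 km = 6.856×10⁶ m.
Specific energy ε = v²/2 − μ/r = -1.582×10⁷ J/kg, so a = −μ/(2ε) = 1.260×10⁷ m.
The apsides satisfy r_p + r_a = 2a, so the apogee radius is 2a − r_p = 1.834×10⁷ m = 18339 km.
Apogee altitude = 18339 − 6371 = 11968 km.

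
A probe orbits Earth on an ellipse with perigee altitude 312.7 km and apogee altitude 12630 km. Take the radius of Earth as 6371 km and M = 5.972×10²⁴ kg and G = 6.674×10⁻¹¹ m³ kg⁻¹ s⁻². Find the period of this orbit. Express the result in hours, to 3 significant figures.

T ≈ 4.02 hours

μ = GM = 6.674×10⁻¹¹ × 5.972×10²⁴ = 3.986×10¹⁴ m³/s².
r_p = 6371 + 312.7 = 6683.7 km = 6.6837×10⁶ m.
r_a = 6371 + 12630 = 19001 km = 1.9001×10⁷ m.
Semi-major axis a = (r_p + r_a)/2 = (6683.7 + 19001)/2 = 12842 km = 1.284×10⁷ m.
By Kepler's third law T = 2π√(a³/μ) = 2π × 2.305×10³ = 1.448×10⁴ s.
= 4.023 hours.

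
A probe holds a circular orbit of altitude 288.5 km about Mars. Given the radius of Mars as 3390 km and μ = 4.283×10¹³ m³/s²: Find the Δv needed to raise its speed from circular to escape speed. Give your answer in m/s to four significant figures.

r = 3390 + 288.5 = 3678.5 km = 3.6785×10⁶ m.
Circular speed v_c = √(μ/r) = 3412 m/s.
Escape speed v_esc = √(2μ/r) = √2 × v_c = 4826 m/s.
Δv = v_esc − v_c = 1413 m/s.

Δv ≈ 1413 m/s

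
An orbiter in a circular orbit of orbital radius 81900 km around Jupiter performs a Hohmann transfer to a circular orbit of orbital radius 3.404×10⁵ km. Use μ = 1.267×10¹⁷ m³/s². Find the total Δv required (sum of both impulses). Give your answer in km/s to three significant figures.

Δv_total ≈ 17.9 km/s

r₁ = 81900 km = 8.190×10⁷ m.
r₂ = 3.404×10⁵ km = 3.404×10⁸ m.
Transfer ellipse a_t = (r₁ + r₂)/2 = 2.112×10⁸ m.
At r₁: circular v_c1 = √(μ/r₁) = 39330 m/s; transfer-perijove v_p = √[μ(2/r₁ − 1/a_t)] = 49940 m/s.
Δv₁ = v_p − v_c1 = 10610 m/s.
At r₂: circular v_c2 = √(μ/r₂) = 19290 m/s; transfer-apojove v_a = √[μ(2/r₂ − 1/a_t)] = 12020 m/s.
Δv₂ = v_c2 − v_a = 7277 m/s.
Total Δv = Δv₁ + Δv₂ = 17880 m/s = 17.88 km/s.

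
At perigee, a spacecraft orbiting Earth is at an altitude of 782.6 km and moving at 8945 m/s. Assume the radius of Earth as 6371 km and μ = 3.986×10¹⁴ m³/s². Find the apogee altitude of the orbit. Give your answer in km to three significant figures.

apogee altitude ≈ 11800 km

r_p = 6371 + 782.6 = 7153.6 km = 7.154×10⁶ m.
Specific energy ε = v²/2 − μ/r = -1.571×10⁷ J/kg, so a = −μ/(2ε) = 1.268×10⁷ m.
The apsides satisfy r_p + r_a = 2a, so the apogee radius is 2a − r_p = 1.821×10⁷ m = 18213 km.
Apogee altitude = 18213 − 6371 = 11842 km.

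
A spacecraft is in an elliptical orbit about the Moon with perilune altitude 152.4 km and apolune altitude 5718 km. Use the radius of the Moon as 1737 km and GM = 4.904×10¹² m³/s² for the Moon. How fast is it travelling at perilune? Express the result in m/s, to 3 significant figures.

v ≈ 2040 m/s

r_p = 1737 + 152.4 = 1889.4 km = 1.8894×10⁶ m.
r_a = 1737 + 5718 = 7455.0 km = 7.4550×10⁶ m.
Semi-major axis a = (r_p + r_a)/2 = 4672.2 km = 4.672×10⁶ m.
Vis-viva: v² = μ(2/r − 1/a) = 4.904×10¹² × (1.059×10⁻⁶ − 2.140×10⁻⁷) = 4.141×10⁶ m²/s².
v = 2035 m/s.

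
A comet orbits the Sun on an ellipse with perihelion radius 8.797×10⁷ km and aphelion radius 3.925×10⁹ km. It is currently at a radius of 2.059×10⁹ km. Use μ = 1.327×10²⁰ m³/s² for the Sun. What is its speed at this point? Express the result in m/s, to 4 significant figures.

v ≈ 7922 m/s

Semi-major axis a = (r_p + r_a)/2 = 2.0065×10⁹ km = 2.006×10¹² m.
Vis-viva: v² = μ(2/r − 1/a) = 1.327×10²⁰ × (9.713×10⁻¹³ − 4.984×10⁻¹³) = 6.276×10⁷ m²/s².
v = 7922 m/s.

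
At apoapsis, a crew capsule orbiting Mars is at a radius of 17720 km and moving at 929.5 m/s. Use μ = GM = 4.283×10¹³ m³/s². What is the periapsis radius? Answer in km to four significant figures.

r_a = 1.772×10⁷ m.
Specific energy ε = v²/2 − μ/r = -1.985×10⁶ J/kg, so a = −μ/(2ε) = 1.079×10⁷ m.
The apsides satisfy r_p + r_a = 2a, so the periapsis radius is 2a − r_a = 3.856×10⁶ m = 3856.2 km.

periapsis radius ≈ 3856 km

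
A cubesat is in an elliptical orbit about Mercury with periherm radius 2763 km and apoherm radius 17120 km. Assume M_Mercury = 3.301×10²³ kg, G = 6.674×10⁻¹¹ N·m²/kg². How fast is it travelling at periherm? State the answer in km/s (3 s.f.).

v ≈ 3.71 km/s

μ = GM = 6.674×10⁻¹¹ × 3.301×10²³ = 2.203×10¹³ m³/s².
Semi-major axis a = (r_p + r_a)/2 = 9941.5 km = 9.942×10⁶ m.
Vis-viva: v² = μ(2/r − 1/a) = 2.203×10¹³ × (7.239×10⁻⁷ − 1.006×10⁻⁷) = 1.373×10⁷ m²/s².
v = 3706 m/s = 3.706 km/s.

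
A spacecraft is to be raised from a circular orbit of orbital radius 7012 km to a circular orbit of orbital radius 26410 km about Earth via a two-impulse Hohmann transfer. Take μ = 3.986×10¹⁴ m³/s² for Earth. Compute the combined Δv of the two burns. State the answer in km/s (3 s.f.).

r₁ = 7012 km = 7.012×10⁶ m.
r₂ = 26410 km = 2.641×10⁷ m.
Transfer ellipse a_t = (r₁ + r₂)/2 = 1.671×10⁷ m.
At r₁: circular v_c1 = √(μ/r₁) = 7540 m/s; transfer-perigee v_p = √[μ(2/r₁ − 1/a_t)] = 9478 m/s.
Δv₁ = v_p − v_c1 = 1939 m/s.
At r₂: circular v_c2 = √(μ/r₂) = 3885 m/s; transfer-apogee v_a = √[μ(2/r₂ − 1/a_t)] = 2517 m/s.
Δv₂ = v_c2 − v_a = 1368 m/s.
Total Δv = Δv₁ + Δv₂ = 3307 m/s = 3.307 km/s.

Δv_total ≈ 3.31 km/s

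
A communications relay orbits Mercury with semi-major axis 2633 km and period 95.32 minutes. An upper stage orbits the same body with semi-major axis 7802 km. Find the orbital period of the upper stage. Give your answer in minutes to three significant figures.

T₂ ≈ 486 minutes

Kepler's third law: T² ∝ a³, so T₂ = T₁ (a₂/a₁)^(3/2).
a₂/a₁ = 2.963, (a₂/a₁)^(3/2) = 5.101.
T₂ = 95.32 × 5.101 = 486.2 minutes.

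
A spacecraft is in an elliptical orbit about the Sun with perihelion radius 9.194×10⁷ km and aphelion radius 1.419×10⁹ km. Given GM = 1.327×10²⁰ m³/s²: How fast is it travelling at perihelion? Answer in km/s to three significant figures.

v ≈ 52.1 km/s

Semi-major axis a = (r_p + r_a)/2 = 7.5547×10⁸ km = 7.555×10¹¹ m.
Vis-viva: v² = μ(2/r − 1/a) = 1.327×10²⁰ × (2.175×10⁻¹¹ − 1.324×10⁻¹²) = 2.711×10⁹ m²/s².
v = 52070 m/s = 52.07 km/s.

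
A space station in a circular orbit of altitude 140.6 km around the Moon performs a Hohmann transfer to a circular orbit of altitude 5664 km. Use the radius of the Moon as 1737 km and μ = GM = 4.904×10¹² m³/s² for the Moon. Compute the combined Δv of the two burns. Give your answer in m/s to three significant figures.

Δv_total ≈ 721 m/s

r₁ = 1737 + 140.6 = 1877.6 km = 1.8776×10⁶ m.
r₂ = 1737 + 5664 = 7401.0 km = 7.4010×10⁶ m.
Transfer ellipse a_t = (r₁ + r₂)/2 = 4.639×10⁶ m.
At r₁: circular v_c1 = √(μ/r₁) = 1616 m/s; transfer-perilune v_p = √[μ(2/r₁ − 1/a_t)] = 2041 m/s.
Δv₁ = v_p − v_c1 = 425.1 m/s.
At r₂: circular v_c2 = √(μ/r₂) = 814.0 m/s; transfer-apolune v_a = √[μ(2/r₂ − 1/a_t)] = 517.9 m/s.
Δv₂ = v_c2 − v_a = 296.2 m/s.
Total Δv = Δv₁ + Δv₂ = 721.3 m/s.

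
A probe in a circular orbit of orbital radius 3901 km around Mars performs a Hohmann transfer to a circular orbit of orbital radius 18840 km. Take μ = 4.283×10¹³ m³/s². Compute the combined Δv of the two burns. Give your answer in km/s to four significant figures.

r₁ = 3901 km = 3.901×10⁶ m.
r₂ = 18840 km = 1.884×10⁷ m.
Transfer ellipse a_t = (r₁ + r₂)/2 = 1.137×10⁷ m.
At r₁: circular v_c1 = √(μ/r₁) = 3313 m/s; transfer-periapsis v_p = √[μ(2/r₁ − 1/a_t)] = 4265 m/s.
Δv₁ = v_p − v_c1 = 951.7 m/s.
At r₂: circular v_c2 = √(μ/r₂) = 1508 m/s; transfer-apoapsis v_a = √[μ(2/r₂ − 1/a_t)] = 883.1 m/s.
Δv₂ = v_c2 − v_a = 624.6 m/s.
Total Δv = Δv₁ + Δv₂ = 1576 m/s = 1.576 km/s.

Δv_total ≈ 1.576 km/s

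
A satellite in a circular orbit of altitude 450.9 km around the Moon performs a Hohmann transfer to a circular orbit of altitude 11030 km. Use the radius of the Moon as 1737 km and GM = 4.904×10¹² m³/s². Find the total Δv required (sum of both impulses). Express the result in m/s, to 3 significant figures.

Δv_total ≈ 744 m/s

r₁ = 1737 + 450.9 = 2187.9 km = 2.1879×10⁶ m.
r₂ = 1737 + 11030 = 12767 km = 1.2767×10⁷ m.
Transfer ellipse a_t = (r₁ + r₂)/2 = 7.477×10⁶ m.
At r₁: circular v_c1 = √(μ/r₁) = 1497 m/s; transfer-perilune v_p = √[μ(2/r₁ − 1/a_t)] = 1956 m/s.
Δv₁ = v_p − v_c1 = 459.1 m/s.
At r₂: circular v_c2 = √(μ/r₂) = 619.8 m/s; transfer-apolune v_a = √[μ(2/r₂ − 1/a_t)] = 335.2 m/s.
Δv₂ = v_c2 − v_a = 284.5 m/s.
Total Δv = Δv₁ + Δv₂ = 743.7 m/s.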